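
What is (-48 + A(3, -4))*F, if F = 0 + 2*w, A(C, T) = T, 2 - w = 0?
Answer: -208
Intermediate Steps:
w = 2 (w = 2 - 1*0 = 2 + 0 = 2)
F = 4 (F = 0 + 2*2 = 0 + 4 = 4)
(-48 + A(3, -4))*F = (-48 - 4)*4 = -52*4 = -208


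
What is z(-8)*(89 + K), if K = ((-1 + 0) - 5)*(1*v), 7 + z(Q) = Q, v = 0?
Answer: -1335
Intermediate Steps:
z(Q) = -7 + Q
K = 0 (K = ((-1 + 0) - 5)*(1*0) = (-1 - 5)*0 = -6*0 = 0)
z(-8)*(89 + K) = (-7 - 8)*(89 + 0) = -15*89 = -1335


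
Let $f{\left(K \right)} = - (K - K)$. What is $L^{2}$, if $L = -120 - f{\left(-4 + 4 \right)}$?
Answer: $14400$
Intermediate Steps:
$f{\left(K \right)} = 0$ ($f{\left(K \right)} = \left(-1\right) 0 = 0$)
$L = -120$ ($L = -120 - 0 = -120 + 0 = -120$)
$L^{2} = \left(-120\right)^{2} = 14400$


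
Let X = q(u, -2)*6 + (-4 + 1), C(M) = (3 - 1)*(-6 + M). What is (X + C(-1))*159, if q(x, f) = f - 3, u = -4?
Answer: -7473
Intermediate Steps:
q(x, f) = -3 + f
C(M) = -12 + 2*M (C(M) = 2*(-6 + M) = -12 + 2*M)
X = -33 (X = (-3 - 2)*6 + (-4 + 1) = -5*6 - 3 = -30 - 3 = -33)
(X + C(-1))*159 = (-33 + (-12 + 2*(-1)))*159 = (-33 + (-12 - 2))*159 = (-33 - 14)*159 = -47*159 = -7473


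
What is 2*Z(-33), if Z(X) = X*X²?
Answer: -71874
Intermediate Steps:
Z(X) = X³
2*Z(-33) = 2*(-33)³ = 2*(-35937) = -71874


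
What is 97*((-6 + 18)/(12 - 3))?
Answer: 388/3 ≈ 129.33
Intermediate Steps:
97*((-6 + 18)/(12 - 3)) = 97*(12/9) = 97*(12*(⅑)) = 97*(4/3) = 388/3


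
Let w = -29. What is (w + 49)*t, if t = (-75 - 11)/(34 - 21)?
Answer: -1720/13 ≈ -132.31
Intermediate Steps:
t = -86/13 ≈ -6.6154
(w + 49)*t = (-29 + 49)*(-86/13) = 20*(-86/13) = -1720/13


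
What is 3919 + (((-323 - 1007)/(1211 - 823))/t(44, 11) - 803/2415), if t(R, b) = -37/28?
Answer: 33987279448/8667435 ≈ 3921.3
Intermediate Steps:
t(R, b) = -37/28 (t(R, b) = -37*1/28 = -37/28)
3919 + (((-323 - 1007)/(1211 - 823))/t(44, 11) - 803/2415) = 3919 + (((-323 - 1007)/(1211 - 823))/(-37/28) - 803/2415) = 3919 + (-1330/388*(-28/37) - 803*1/2415) = 3919 + (-1330*1/388*(-28/37) - 803/2415) = 3919 + (-665/194*(-28/37) - 803/2415) = 3919 + (9310/3589 - 803/2415) = 3919 + 19601683/8667435 = 33987279448/8667435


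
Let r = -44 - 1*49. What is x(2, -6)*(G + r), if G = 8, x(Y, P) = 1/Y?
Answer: -85/2 ≈ -42.500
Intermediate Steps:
r = -93 (r = -44 - 49 = -93)
x(2, -6)*(G + r) = (8 - 93)/2 = (1/2)*(-85) = -85/2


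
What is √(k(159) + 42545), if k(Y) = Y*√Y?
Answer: √(42545 + 159*√159) ≈ 211.07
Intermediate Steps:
k(Y) = Y^(3/2)
√(k(159) + 42545) = √(159^(3/2) + 42545) = √(159*√159 + 42545) = √(42545 + 159*√159)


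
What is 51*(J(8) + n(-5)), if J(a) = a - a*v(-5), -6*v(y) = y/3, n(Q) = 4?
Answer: 1496/3 ≈ 498.67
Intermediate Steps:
v(y) = -y/18 (v(y) = -y/(6*3) = -y/18)
J(a) = 13*a/18 (J(a) = a - a*(-1/18*(-5)) = a - a*5/18 = a - 5*a/18 = 13*a/18)
51*(J(8) + n(-5)) = 51*((13/18)*8 + 4) = 51*(52/9 + 4) = 51*(88/9) = 1496/3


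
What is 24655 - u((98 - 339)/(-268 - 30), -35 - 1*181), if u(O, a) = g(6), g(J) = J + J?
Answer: 24643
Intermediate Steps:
g(J) = 2*J
u(O, a) = 12 (u(O, a) = 2*6 = 12)
24655 - u((98 - 339)/(-268 - 30), -35 - 1*181) = 24655 - 1*12 = 24655 - 12 = 24643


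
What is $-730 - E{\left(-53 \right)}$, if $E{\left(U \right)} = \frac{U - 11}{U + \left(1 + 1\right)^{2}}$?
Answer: $- \frac{35834}{49} \approx -731.31$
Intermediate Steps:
$E{\left(U \right)} = \frac{-11 + U}{4 + U}$ ($E{\left(U \right)} = \frac{-11 + U}{U + 2^{2}} = \frac{-11 + U}{U + 4} = \frac{-11 + U}{4 + U}$)
$-730 - E{\left(-53 \right)} = -730 - \frac{-11 - 53}{4 - 53} = -730 - \frac{1}{-49} \left(-64\right) = -730 - \left(- \frac{1}{49}\right) \left(-64\right) = -730 - \frac{64}{49} = - \frac{35834}{49}$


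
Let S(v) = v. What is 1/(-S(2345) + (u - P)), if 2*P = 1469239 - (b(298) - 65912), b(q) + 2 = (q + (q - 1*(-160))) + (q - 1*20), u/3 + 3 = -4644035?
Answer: -2/29403037 ≈ -6.8020e-8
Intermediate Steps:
u = -13932114 (u = -9 + 3*(-4644035) = -9 - 13932105 = -13932114)
b(q) = 138 + 3*q (b(q) = -2 + ((q + (q - 1*(-160))) + (q - 1*20)) = -2 + ((q + (q + 160)) + (q - 20)) = -2 + ((q + (160 + q)) + (-20 + q)) = -2 + ((160 + 2*q) + (-20 + q)) = -2 + (140 + 3*q) = 138 + 3*q)
P = 1534119/2 (P = (1469239 - ((138 + 3*298) - 65912))/2 = (1469239 - ((138 + 894) - 65912))/2 = (1469239 - (1032 - 65912))/2 = (1469239 - 1*(-64880))/2 = (1469239 + 64880)/2 = (1/2)*1534119 = 1534119/2 ≈ 7.6706e+5)
1/(-S(2345) + (u - P)) = 1/(-1*2345 + (-13932114 - 1*1534119/2)) = 1/(-2345 + (-13932114 - 1534119/2)) = 1/(-2345 - 29398347/2) = 1/(-29403037/2) = -2/29403037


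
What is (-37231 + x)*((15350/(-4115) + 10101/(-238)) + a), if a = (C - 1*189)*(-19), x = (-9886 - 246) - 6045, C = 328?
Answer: 2007938677424/13991 ≈ 1.4352e+8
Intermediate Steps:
x = -16177 (x = -10132 - 6045 = -16177)
a = -2641 (a = (328 - 1*189)*(-19) = (328 - 189)*(-19) = 139*(-19) = -2641)
(-37231 + x)*((15350/(-4115) + 10101/(-238)) + a) = (-37231 - 16177)*((15350/(-4115) + 10101/(-238)) - 2641) = -53408*((15350*(-1/4115) + 10101*(-1/238)) - 2641) = -53408*((-3070/823 - 1443/34) - 2641) = -53408*(-1291969/27982 - 2641) = -53408*(-75192431/27982) = 2007938677424/13991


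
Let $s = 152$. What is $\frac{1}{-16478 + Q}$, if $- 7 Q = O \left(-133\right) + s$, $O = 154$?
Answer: $- \frac{7}{95016} \approx -7.3672 \cdot 10^{-5}$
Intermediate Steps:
$Q = \frac{20330}{7}$ ($Q = - \frac{154 \left(-133\right) + 152}{7} = - \frac{-20482 + 152}{7} = \left(- \frac{1}{7}\right) \left(-20330\right) = \frac{20330}{7} \approx 2904.3$)
$\frac{1}{-16478 + Q} = \frac{1}{-16478 + \frac{20330}{7}} = \frac{1}{- \frac{95016}{7}} = - \frac{7}{95016}$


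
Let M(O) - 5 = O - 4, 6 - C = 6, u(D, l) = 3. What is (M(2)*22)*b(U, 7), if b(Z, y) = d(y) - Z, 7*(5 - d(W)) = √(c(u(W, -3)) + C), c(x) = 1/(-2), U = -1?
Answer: 396 - 33*I*√2/7 ≈ 396.0 - 6.667*I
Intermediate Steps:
C = 0 (C = 6 - 1*6 = 6 - 6 = 0)
c(x) = -½
M(O) = 1 + O (M(O) = 5 + (O - 4) = 5 + (-4 + O) = 1 + O)
d(W) = 5 - I*√2/14 (d(W) = 5 - √(-½ + 0)/7 = 5 - I*√2/14)
b(Z, y) = 5 - Z - I*√2/14 (b(Z, y) = (5 - I*√2/14) - Z = 5 - Z - I*√2/14)
(M(2)*22)*b(U, 7) = ((1 + 2)*22)*(5 - 1*(-1) - I*√2/14) = (3*22)*(5 + 1 - I*√2/14) = 66*(6 - I*√2/14) = 396 - 33*I*√2/7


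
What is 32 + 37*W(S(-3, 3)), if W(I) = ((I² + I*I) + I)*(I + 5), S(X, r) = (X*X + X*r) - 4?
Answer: 1068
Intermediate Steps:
S(X, r) = -4 + X² + X*r (S(X, r) = (X² + X*r) - 4 = -4 + X² + X*r)
W(I) = (5 + I)*(I + 2*I²) (W(I) = ((I² + I²) + I)*(5 + I) = (2*I² + I)*(5 + I) = (I + 2*I²)*(5 + I) = (5 + I)*(I + 2*I²))
32 + 37*W(S(-3, 3)) = 32 + 37*((-4 + (-3)² - 3*3)*(5 + 2*(-4 + (-3)² - 3*3)² + 11*(-4 + (-3)² - 3*3))) = 32 + 37*((-4 + 9 - 9)*(5 + 2*(-4 + 9 - 9)² + 11*(-4 + 9 - 9))) = 32 + 37*(-4*(5 + 2*(-4)² + 11*(-4))) = 32 + 37*(-4*(5 + 2*16 - 44)) = 32 + 37*(-4*(5 + 32 - 44)) = 32 + 37*(-4*(-7)) = 32 + 37*28 = 32 + 1036 = 1068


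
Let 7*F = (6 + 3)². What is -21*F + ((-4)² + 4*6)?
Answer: -203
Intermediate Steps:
F = 81/7 (F = (6 + 3)²/7 = (⅐)*9² = (⅐)*81 = 81/7 ≈ 11.571)
-21*F + ((-4)² + 4*6) = -21*81/7 + ((-4)² + 4*6) = -243 + (16 + 24) = -243 + 40 = -203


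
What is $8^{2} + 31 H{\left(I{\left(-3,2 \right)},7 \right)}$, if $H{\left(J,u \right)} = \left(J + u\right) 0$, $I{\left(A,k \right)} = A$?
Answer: $64$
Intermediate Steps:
$H{\left(J,u \right)} = 0$
$8^{2} + 31 H{\left(I{\left(-3,2 \right)},7 \right)} = 8^{2} + 31 \cdot 0 = 64 + 0 = 64$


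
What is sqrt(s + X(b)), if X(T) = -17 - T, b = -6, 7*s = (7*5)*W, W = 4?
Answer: 3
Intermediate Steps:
s = 20 (s = ((7*5)*4)/7 = (35*4)/7 = (1/7)*140 = 20)
sqrt(s + X(b)) = sqrt(20 + (-17 - 1*(-6))) = sqrt(20 + (-17 + 6)) = sqrt(20 - 11) = sqrt(9) = 3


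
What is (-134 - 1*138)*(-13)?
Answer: 3536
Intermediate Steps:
(-134 - 1*138)*(-13) = (-134 - 138)*(-13) = -272*(-13) = 3536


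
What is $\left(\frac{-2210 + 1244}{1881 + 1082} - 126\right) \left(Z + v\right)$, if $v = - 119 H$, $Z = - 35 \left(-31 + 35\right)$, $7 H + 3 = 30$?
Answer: $\frac{224208096}{2963} \approx 75669.0$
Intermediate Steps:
$H = \frac{27}{7}$ ($H = - \frac{3}{7} + \frac{1}{7} \cdot 30 = - \frac{3}{7} + \frac{30}{7} = \frac{27}{7} \approx 3.8571$)
$Z = -140$ ($Z = \left(-35\right) 4 = -140$)
$v = -459$ ($v = \left(-119\right) \frac{27}{7} = -459$)
$\left(\frac{-2210 + 1244}{1881 + 1082} - 126\right) \left(Z + v\right) = \left(\frac{-2210 + 1244}{1881 + 1082} - 126\right) \left(-140 - 459\right) = \left(- \frac{966}{2963} - 126\right) \left(-599\right) = \left(- \frac{374304}{2963}\right) \left(-599\right) = \frac{224208096}{2963}$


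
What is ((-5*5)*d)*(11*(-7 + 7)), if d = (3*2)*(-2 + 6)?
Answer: 0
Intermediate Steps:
d = 24 (d = 6*4 = 24)
((-5*5)*d)*(11*(-7 + 7)) = (-5*5*24)*(11*(-7 + 7)) = (-25*24)*(11*0) = -600*0 = 0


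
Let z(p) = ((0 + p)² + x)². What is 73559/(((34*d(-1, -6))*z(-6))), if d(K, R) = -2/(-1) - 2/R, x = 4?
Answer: 12981/22400 ≈ 0.57951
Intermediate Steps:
z(p) = (4 + p²)² (z(p) = ((0 + p)² + 4)² = (p² + 4)² = (4 + p²)²)
d(K, R) = 2 - 2/R (d(K, R) = -2*(-1) - 2/R = 2 - 2/R)
73559/(((34*d(-1, -6))*z(-6))) = 73559/(((34*(2 - 2/(-6)))*(4 + (-6)²)²)) = 73559/(((34*(2 - 2*(-⅙)))*(4 + 36)²)) = 73559/(((34*(2 + ⅓))*40²)) = 73559/(((34*(7/3))*1600)) = 73559/(((238/3)*1600)) = 73559/(380800/3) = 73559*(3/380800) = 12981/22400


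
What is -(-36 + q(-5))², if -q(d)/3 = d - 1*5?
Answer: -36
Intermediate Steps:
q(d) = 15 - 3*d (q(d) = -3*(d - 1*5) = -3*(d - 5) = -3*(-5 + d) = 15 - 3*d)
-(-36 + q(-5))² = -(-36 + (15 - 3*(-5)))² = -(-36 + (15 + 15))² = -(-36 + 30)² = -1*(-6)² = -1*36 = -36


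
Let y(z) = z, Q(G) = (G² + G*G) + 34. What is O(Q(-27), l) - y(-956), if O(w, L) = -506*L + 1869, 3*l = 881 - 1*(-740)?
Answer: -811751/3 ≈ -2.7058e+5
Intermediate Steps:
Q(G) = 34 + 2*G² (Q(G) = (G² + G²) + 34 = 2*G² + 34 = 34 + 2*G²)
l = 1621/3 (l = (881 - 1*(-740))/3 = (881 + 740)/3 = (⅓)*1621 = 1621/3 ≈ 540.33)
O(w, L) = 1869 - 506*L
O(Q(-27), l) - y(-956) = (1869 - 506*1621/3) - 1*(-956) = (1869 - 820226/3) + 956 = -814619/3 + 956 = -811751/3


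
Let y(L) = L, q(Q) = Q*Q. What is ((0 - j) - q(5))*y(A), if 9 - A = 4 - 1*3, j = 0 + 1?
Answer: -208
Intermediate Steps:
j = 1
q(Q) = Q²
A = 8 (A = 9 - (4 - 1*3) = 9 - (4 - 3) = 9 - 1*1 = 9 - 1 = 8)
((0 - j) - q(5))*y(A) = ((0 - 1*1) - 1*5²)*8 = ((0 - 1) - 1*25)*8 = (-1 - 25)*8 = -26*8 = -208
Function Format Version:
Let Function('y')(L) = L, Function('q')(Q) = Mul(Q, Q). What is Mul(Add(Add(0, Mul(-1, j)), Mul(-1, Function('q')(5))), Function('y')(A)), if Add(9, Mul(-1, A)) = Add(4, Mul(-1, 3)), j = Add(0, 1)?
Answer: -208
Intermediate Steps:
j = 1
Function('q')(Q) = Pow(Q, 2)
A = 8 (A = Add(9, Mul(-1, Add(4, Mul(-1, 3)))) = Add(9, Mul(-1, Add(4, -3))) = Add(9, Mul(-1, 1)) = Add(9, -1) = 8)
Mul(Add(Add(0, Mul(-1, j)), Mul(-1, Function('q')(5))), Function('y')(A)) = Mul(Add(Add(0, Mul(-1, 1)), Mul(-1, Pow(5, 2))), 8) = Mul(Add(Add(0, -1), Mul(-1, 25)), 8) = Mul(Add(-1, -25), 8) = Mul(-26, 8) = -208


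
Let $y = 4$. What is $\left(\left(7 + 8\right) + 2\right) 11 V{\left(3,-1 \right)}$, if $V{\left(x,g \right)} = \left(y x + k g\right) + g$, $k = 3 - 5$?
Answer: $2431$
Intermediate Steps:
$k = -2$ ($k = 3 - 5 = -2$)
$V{\left(x,g \right)} = - g + 4 x$ ($V{\left(x,g \right)} = \left(4 x - 2 g\right) + g = \left(- 2 g + 4 x\right) + g = - g + 4 x$)
$\left(\left(7 + 8\right) + 2\right) 11 V{\left(3,-1 \right)} = \left(\left(7 + 8\right) + 2\right) 11 \left(\left(-1\right) \left(-1\right) + 4 \cdot 3\right) = \left(15 + 2\right) 11 \left(1 + 12\right) = 17 \cdot 11 \cdot 13 = 187 \cdot 13 = 2431$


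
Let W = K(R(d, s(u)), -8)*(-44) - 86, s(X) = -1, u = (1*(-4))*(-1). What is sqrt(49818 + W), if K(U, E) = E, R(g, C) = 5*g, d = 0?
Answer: 2*sqrt(12521) ≈ 223.79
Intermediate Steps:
u = 4 (u = -4*(-1) = 4)
W = 266 (W = -8*(-44) - 86 = 352 - 86 = 266)
sqrt(49818 + W) = sqrt(49818 + 266) = sqrt(50084) = 2*sqrt(12521)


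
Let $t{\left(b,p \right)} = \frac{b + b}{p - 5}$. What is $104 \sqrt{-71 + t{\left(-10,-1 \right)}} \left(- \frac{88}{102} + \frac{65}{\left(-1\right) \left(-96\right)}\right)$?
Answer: $- \frac{1313 i \sqrt{609}}{204} \approx - 158.83 i$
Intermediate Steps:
$t{\left(b,p \right)} = \frac{2 b}{-5 + p}$
$104 \sqrt{-71 + t{\left(-10,-1 \right)}} \left(- \frac{88}{102} + \frac{65}{\left(-1\right) \left(-96\right)}\right) = 104 \sqrt{-71 + 2 \left(-10\right) \frac{1}{-5 - 1}} \left(- \frac{88}{102} + \frac{65}{\left(-1\right) \left(-96\right)}\right) = 104 \sqrt{-71 + 2 \left(-10\right) \frac{1}{-6}} \left(\left(-88\right) \frac{1}{102} + \frac{65}{96}\right) = 104 \sqrt{-71 + 2 \left(-10\right) \left(- \frac{1}{6}\right)} \left(- \frac{44}{51} + 65 \cdot \frac{1}{96}\right) = 104 \sqrt{-71 + \frac{10}{3}} \left(- \frac{44}{51} + \frac{65}{96}\right) = 104 \sqrt{- \frac{203}{3}} \left(- \frac{101}{544}\right) = 104 \frac{i \sqrt{609}}{3} \left(- \frac{101}{544}\right) = \frac{104 i \sqrt{609}}{3} \left(- \frac{101}{544}\right) = - \frac{1313 i \sqrt{609}}{204}$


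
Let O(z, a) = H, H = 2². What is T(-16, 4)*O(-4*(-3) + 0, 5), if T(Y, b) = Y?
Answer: -64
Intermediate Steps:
H = 4
O(z, a) = 4
T(-16, 4)*O(-4*(-3) + 0, 5) = -16*4 = -64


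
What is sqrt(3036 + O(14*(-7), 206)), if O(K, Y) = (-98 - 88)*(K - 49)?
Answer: sqrt(30378) ≈ 174.29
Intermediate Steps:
O(K, Y) = 9114 - 186*K (O(K, Y) = -186*(-49 + K) = 9114 - 186*K)
sqrt(3036 + O(14*(-7), 206)) = sqrt(3036 + (9114 - 2604*(-7))) = sqrt(3036 + (9114 - 186*(-98))) = sqrt(3036 + (9114 + 18228)) = sqrt(3036 + 27342) = sqrt(30378)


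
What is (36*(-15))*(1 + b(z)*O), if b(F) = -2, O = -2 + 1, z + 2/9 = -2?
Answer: -1620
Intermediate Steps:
z = -20/9 (z = -2/9 - 2 = -20/9 ≈ -2.2222)
O = -1
(36*(-15))*(1 + b(z)*O) = (36*(-15))*(1 - 2*(-1)) = -540*(1 + 2) = -540*3 = -1620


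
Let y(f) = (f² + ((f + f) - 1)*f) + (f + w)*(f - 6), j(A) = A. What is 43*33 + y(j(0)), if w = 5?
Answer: 1389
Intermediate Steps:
y(f) = f² + f*(-1 + 2*f) + (-6 + f)*(5 + f) (y(f) = (f² + ((f + f) - 1)*f) + (f + 5)*(f - 6) = (f² + (2*f - 1)*f) + (5 + f)*(-6 + f) = (f² + (-1 + 2*f)*f) + (-6 + f)*(5 + f) = (f² + f*(-1 + 2*f)) + (-6 + f)*(5 + f) = f² + f*(-1 + 2*f) + (-6 + f)*(5 + f))
43*33 + y(j(0)) = 43*33 + (-30 - 2*0 + 4*0²) = 1419 + (-30 + 0 + 4*0) = 1419 + (-30 + 0 + 0) = 1419 - 30 = 1389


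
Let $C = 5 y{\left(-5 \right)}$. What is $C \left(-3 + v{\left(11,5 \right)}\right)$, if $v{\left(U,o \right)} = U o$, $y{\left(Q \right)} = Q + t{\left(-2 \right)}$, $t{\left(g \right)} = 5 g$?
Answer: $-3900$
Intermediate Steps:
$y{\left(Q \right)} = -10 + Q$ ($y{\left(Q \right)} = Q + 5 \left(-2\right) = Q - 10 = -10 + Q$)
$C = -75$ ($C = 5 \left(-10 - 5\right) = 5 \left(-15\right) = -75$)
$C \left(-3 + v{\left(11,5 \right)}\right) = - 75 \left(-3 + 11 \cdot 5\right) = - 75 \left(-3 + 55\right) = \left(-75\right) 52 = -3900$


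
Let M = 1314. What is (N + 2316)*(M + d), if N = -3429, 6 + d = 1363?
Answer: -2972823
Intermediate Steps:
d = 1357 (d = -6 + 1363 = 1357)
(N + 2316)*(M + d) = (-3429 + 2316)*(1314 + 1357) = -1113*2671 = -2972823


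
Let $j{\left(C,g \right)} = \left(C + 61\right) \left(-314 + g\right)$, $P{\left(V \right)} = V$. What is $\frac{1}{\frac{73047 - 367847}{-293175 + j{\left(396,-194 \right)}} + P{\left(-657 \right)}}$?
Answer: $- \frac{525331}{344847667} \approx -0.0015234$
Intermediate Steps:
$j{\left(C,g \right)} = \left(-314 + g\right) \left(61 + C\right)$ ($j{\left(C,g \right)} = \left(61 + C\right) \left(-314 + g\right) = \left(-314 + g\right) \left(61 + C\right)$)
$\frac{1}{\frac{73047 - 367847}{-293175 + j{\left(396,-194 \right)}} + P{\left(-657 \right)}} = \frac{1}{\frac{73047 - 367847}{-293175 + \left(-19154 - 124344 + 61 \left(-194\right) + 396 \left(-194\right)\right)} - 657} = \frac{1}{- \frac{294800}{-293175 - 232156} - 657} = \frac{1}{- \frac{294800}{-525331} - 657} = \frac{1}{\left(-294800\right) \left(- \frac{1}{525331}\right) - 657} = \frac{1}{\frac{294800}{525331} - 657} = \frac{1}{- \frac{344847667}{525331}} = - \frac{525331}{344847667}$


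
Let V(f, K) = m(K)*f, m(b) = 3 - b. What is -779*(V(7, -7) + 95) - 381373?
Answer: -509908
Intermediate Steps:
V(f, K) = f*(3 - K) (V(f, K) = (3 - K)*f = f*(3 - K))
-779*(V(7, -7) + 95) - 381373 = -779*(7*(3 - 1*(-7)) + 95) - 381373 = -779*(7*(3 + 7) + 95) - 381373 = -779*(7*10 + 95) - 381373 = -779*(70 + 95) - 381373 = -779*165 - 381373 = -128535 - 381373 = -509908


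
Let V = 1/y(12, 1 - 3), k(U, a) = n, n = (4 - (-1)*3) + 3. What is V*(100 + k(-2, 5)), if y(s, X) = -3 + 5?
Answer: 55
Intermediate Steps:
y(s, X) = 2
n = 10 (n = (4 - 1*(-3)) + 3 = (4 + 3) + 3 = 7 + 3 = 10)
k(U, a) = 10
V = ½ (V = 1/2 = ½ ≈ 0.50000)
V*(100 + k(-2, 5)) = (100 + 10)/2 = (½)*110 = 55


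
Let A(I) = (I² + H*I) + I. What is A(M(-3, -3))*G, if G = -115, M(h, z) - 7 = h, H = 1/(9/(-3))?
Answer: -6440/3 ≈ -2146.7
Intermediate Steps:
H = -⅓ (H = 1/(9*(-⅓)) = 1/(-3) = -⅓ ≈ -0.33333)
M(h, z) = 7 + h
A(I) = I² + 2*I/3 (A(I) = (I² - I/3) + I = I² + 2*I/3)
A(M(-3, -3))*G = ((7 - 3)*(2 + 3*(7 - 3))/3)*(-115) = ((⅓)*4*(2 + 3*4))*(-115) = ((⅓)*4*(2 + 12))*(-115) = ((⅓)*4*14)*(-115) = (56/3)*(-115) = -6440/3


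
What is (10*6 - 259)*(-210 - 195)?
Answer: 80595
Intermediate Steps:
(10*6 - 259)*(-210 - 195) = (60 - 259)*(-405) = -199*(-405) = 80595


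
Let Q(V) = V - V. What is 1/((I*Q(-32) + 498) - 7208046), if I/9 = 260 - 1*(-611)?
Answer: -1/7207548 ≈ -1.3874e-7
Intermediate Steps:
Q(V) = 0
I = 7839 (I = 9*(260 - 1*(-611)) = 9*(260 + 611) = 9*871 = 7839)
1/((I*Q(-32) + 498) - 7208046) = 1/((7839*0 + 498) - 7208046) = 1/((0 + 498) - 7208046) = 1/(498 - 7208046) = 1/(-7207548) = -1/7207548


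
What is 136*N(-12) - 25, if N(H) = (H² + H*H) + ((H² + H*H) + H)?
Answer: 76679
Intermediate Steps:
N(H) = H + 4*H² (N(H) = (H² + H²) + ((H² + H²) + H) = 2*H² + (2*H² + H) = 2*H² + (H + 2*H²) = H + 4*H²)
136*N(-12) - 25 = 136*(-12*(1 + 4*(-12))) - 25 = 136*(-12*(1 - 48)) - 25 = 136*(-12*(-47)) - 25 = 136*564 - 25 = 76704 - 25 = 76679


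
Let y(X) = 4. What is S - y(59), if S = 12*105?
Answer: 1256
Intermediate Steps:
S = 1260
S - y(59) = 1260 - 1*4 = 1260 - 4 = 1256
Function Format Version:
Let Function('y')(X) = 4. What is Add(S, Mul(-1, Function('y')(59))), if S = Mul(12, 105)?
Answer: 1256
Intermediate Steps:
S = 1260
Add(S, Mul(-1, Function('y')(59))) = Add(1260, Mul(-1, 4)) = Add(1260, -4) = 1256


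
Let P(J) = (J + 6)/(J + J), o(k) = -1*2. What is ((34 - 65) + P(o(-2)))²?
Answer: 1024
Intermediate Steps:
o(k) = -2
P(J) = (6 + J)/(2*J) (P(J) = (6 + J)/((2*J)) = (6 + J)*(1/(2*J)) = (6 + J)/(2*J))
((34 - 65) + P(o(-2)))² = ((34 - 65) + (½)*(6 - 2)/(-2))² = (-31 + (½)*(-½)*4)² = (-31 - 1)² = (-32)² = 1024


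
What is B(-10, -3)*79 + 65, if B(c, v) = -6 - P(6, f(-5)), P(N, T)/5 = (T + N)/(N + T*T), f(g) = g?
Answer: -13074/31 ≈ -421.74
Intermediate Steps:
P(N, T) = 5*(N + T)/(N + T**2) (P(N, T) = 5*((T + N)/(N + T*T)) = 5*((N + T)/(N + T**2)) = 5*(N + T)/(N + T**2))
B(c, v) = -191/31 (B(c, v) = -6 - 5*(6 - 5)/(6 + (-5)**2) = -6 - 5/(6 + 25) = -6 - 5/31 = -191/31)
B(-10, -3)*79 + 65 = -191/31*79 + 65 = -15089/31 + 65 = -13074/31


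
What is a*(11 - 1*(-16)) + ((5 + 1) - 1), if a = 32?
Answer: 869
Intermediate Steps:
a*(11 - 1*(-16)) + ((5 + 1) - 1) = 32*(11 - 1*(-16)) + ((5 + 1) - 1) = 32*(11 + 16) + (6 - 1) = 32*27 + 5 = 864 + 5 = 869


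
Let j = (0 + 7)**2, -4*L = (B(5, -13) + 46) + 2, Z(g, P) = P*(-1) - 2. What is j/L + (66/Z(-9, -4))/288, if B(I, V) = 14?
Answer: -9067/2976 ≈ -3.0467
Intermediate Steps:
Z(g, P) = -2 - P (Z(g, P) = -P - 2 = -2 - P)
L = -31/2 (L = -((14 + 46) + 2)/4 = -(60 + 2)/4 = -1/4*62 = -31/2 ≈ -15.500)
j = 49 (j = 7**2 = 49)
j/L + (66/Z(-9, -4))/288 = 49/(-31/2) + (66/(-2 - 1*(-4)))/288 = 49*(-2/31) + (66/(-2 + 4))*(1/288) = -98/31 + (66/2)*(1/288) = -98/31 + (66*(1/2))*(1/288) = -98/31 + 33*(1/288) = -98/31 + 11/96 = -9067/2976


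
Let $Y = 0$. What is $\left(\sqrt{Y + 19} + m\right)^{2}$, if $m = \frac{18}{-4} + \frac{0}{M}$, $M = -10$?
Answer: $\frac{157}{4} - 9 \sqrt{19} \approx 0.01991$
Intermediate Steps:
$m = - \frac{9}{2}$ ($m = \frac{18}{-4} + \frac{0}{-10} = 18 \left(- \frac{1}{4}\right) + 0 \left(- \frac{1}{10}\right) = - \frac{9}{2} + 0 = - \frac{9}{2} \approx -4.5$)
$\left(\sqrt{Y + 19} + m\right)^{2} = \left(\sqrt{0 + 19} - \frac{9}{2}\right)^{2} = \left(\sqrt{19} - \frac{9}{2}\right)^{2} = \left(- \frac{9}{2} + \sqrt{19}\right)^{2}$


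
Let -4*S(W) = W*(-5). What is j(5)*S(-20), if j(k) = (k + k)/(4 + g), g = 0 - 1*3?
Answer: -250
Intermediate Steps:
g = -3 (g = 0 - 3 = -3)
j(k) = 2*k (j(k) = (k + k)/(4 - 3) = (2*k)/1 = (2*k)*1 = 2*k)
S(W) = 5*W/4 (S(W) = -W*(-5)/4 = -(-5)*W/4 = 5*W/4)
j(5)*S(-20) = (2*5)*((5/4)*(-20)) = 10*(-25) = -250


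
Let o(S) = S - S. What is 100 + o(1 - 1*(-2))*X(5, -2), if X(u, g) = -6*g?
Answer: 100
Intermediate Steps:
o(S) = 0
100 + o(1 - 1*(-2))*X(5, -2) = 100 + 0*(-6*(-2)) = 100 + 0*12 = 100 + 0 = 100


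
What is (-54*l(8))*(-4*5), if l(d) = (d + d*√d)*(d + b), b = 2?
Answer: 86400 + 172800*√2 ≈ 3.3078e+5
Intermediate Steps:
l(d) = (2 + d)*(d + d^(3/2)) (l(d) = (d + d*√d)*(d + 2) = (d + d^(3/2))*(2 + d) = (2 + d)*(d + d^(3/2)))
(-54*l(8))*(-4*5) = (-54*(8² + 8^(5/2) + 2*8 + 2*8^(3/2)))*(-4*5) = -54*(64 + 128*√2 + 16 + 2*(16*√2))*(-20) = -54*(64 + 128*√2 + 16 + 32*√2)*(-20) = -54*(80 + 160*√2)*(-20) = (-4320 - 8640*√2)*(-20) = 86400 + 172800*√2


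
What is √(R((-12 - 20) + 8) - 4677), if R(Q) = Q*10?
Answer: I*√4917 ≈ 70.121*I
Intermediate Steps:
R(Q) = 10*Q
√(R((-12 - 20) + 8) - 4677) = √(10*((-12 - 20) + 8) - 4677) = √(10*(-32 + 8) - 4677) = √(10*(-24) - 4677) = √(-240 - 4677) = √(-4917) = I*√4917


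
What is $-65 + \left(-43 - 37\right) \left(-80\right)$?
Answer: $6335$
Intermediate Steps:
$-65 + \left(-43 - 37\right) \left(-80\right) = -65 - -6400 = -65 + 6400 = 6335$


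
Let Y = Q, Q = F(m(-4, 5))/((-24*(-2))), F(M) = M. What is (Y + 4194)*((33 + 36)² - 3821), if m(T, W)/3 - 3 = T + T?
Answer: 15768265/4 ≈ 3.9421e+6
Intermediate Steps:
m(T, W) = 9 + 6*T (m(T, W) = 9 + 3*(T + T) = 9 + 3*(2*T) = 9 + 6*T)
Q = -5/16 (Q = (9 + 6*(-4))/((-24*(-2))) = (9 - 24)/48 = -15*1/48 = -5/16 ≈ -0.31250)
Y = -5/16 ≈ -0.31250
(Y + 4194)*((33 + 36)² - 3821) = (-5/16 + 4194)*((33 + 36)² - 3821) = 67099*(69² - 3821)/16 = 67099*(4761 - 3821)/16 = (67099/16)*940 = 15768265/4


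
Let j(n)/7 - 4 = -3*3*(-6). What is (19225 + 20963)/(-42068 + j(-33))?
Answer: -20094/20831 ≈ -0.96462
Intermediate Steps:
j(n) = 406 (j(n) = 28 + 7*(-3*3*(-6)) = 28 + 7*(-9*(-6)) = 28 + 7*54 = 28 + 378 = 406)
(19225 + 20963)/(-42068 + j(-33)) = (19225 + 20963)/(-42068 + 406) = 40188/(-41662) = 40188*(-1/41662) = -20094/20831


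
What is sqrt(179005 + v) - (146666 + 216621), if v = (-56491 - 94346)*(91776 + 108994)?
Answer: -363287 + I*sqrt(30283365485) ≈ -3.6329e+5 + 1.7402e+5*I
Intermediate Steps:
v = -30283544490 (v = -150837*200770 = -30283544490)
sqrt(179005 + v) - (146666 + 216621) = sqrt(179005 - 30283544490) - (146666 + 216621) = sqrt(-30283365485) - 1*363287 = I*sqrt(30283365485) - 363287 = -363287 + I*sqrt(30283365485)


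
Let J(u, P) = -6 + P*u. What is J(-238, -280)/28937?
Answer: 66634/28937 ≈ 2.3027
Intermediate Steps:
J(-238, -280)/28937 = (-6 - 280*(-238))/28937 = (-6 + 66640)*(1/28937) = 66634*(1/28937) = 66634/28937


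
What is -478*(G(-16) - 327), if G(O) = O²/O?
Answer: 163954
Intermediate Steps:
G(O) = O
-478*(G(-16) - 327) = -478*(-16 - 327) = -478*(-343) = 163954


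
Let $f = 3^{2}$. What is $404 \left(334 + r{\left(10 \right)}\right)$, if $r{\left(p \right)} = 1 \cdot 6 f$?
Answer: $156752$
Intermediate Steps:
$f = 9$
$r{\left(p \right)} = 54$ ($r{\left(p \right)} = 1 \cdot 6 \cdot 9 = 6 \cdot 9 = 54$)
$404 \left(334 + r{\left(10 \right)}\right) = 404 \left(334 + 54\right) = 404 \cdot 388 = 156752$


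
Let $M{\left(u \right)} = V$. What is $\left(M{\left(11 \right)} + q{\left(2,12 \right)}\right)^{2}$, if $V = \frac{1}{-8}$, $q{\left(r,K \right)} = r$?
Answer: $\frac{225}{64} \approx 3.5156$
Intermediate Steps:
$V = - \frac{1}{8} \approx -0.125$
$M{\left(u \right)} = - \frac{1}{8}$
$\left(M{\left(11 \right)} + q{\left(2,12 \right)}\right)^{2} = \left(- \frac{1}{8} + 2\right)^{2} = \left(\frac{15}{8}\right)^{2} = \frac{225}{64}$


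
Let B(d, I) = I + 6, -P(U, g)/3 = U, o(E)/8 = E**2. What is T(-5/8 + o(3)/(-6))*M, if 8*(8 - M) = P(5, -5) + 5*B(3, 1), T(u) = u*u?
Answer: 112211/128 ≈ 876.65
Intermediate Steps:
o(E) = 8*E**2
P(U, g) = -3*U
T(u) = u**2
B(d, I) = 6 + I
M = 11/2 (M = 8 - (-3*5 + 5*(6 + 1))/8 = 8 - (-15 + 5*7)/8 = 8 - (-15 + 35)/8 = 8 - 1/8*20 = 8 - 5/2 = 11/2 ≈ 5.5000)
T(-5/8 + o(3)/(-6))*M = (-5/8 + (8*3**2)/(-6))**2*(11/2) = (-5*1/8 + (8*9)*(-1/6))**2*(11/2) = (-5/8 + 72*(-1/6))**2*(11/2) = (-5/8 - 12)**2*(11/2) = (-101/8)**2*(11/2) = (10201/64)*(11/2) = 112211/128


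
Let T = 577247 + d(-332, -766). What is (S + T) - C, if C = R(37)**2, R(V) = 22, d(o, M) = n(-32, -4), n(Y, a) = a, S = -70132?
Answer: 506627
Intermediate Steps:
d(o, M) = -4
T = 577243 (T = 577247 - 4 = 577243)
C = 484 (C = 22**2 = 484)
(S + T) - C = (-70132 + 577243) - 1*484 = 507111 - 484 = 506627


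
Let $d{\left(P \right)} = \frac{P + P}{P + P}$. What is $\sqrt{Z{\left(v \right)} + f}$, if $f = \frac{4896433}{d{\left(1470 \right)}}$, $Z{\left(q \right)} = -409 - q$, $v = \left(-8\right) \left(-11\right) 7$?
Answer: $4 \sqrt{305963} \approx 2212.6$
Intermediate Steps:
$d{\left(P \right)} = 1$ ($d{\left(P \right)} = \frac{2 P}{2 P} = 2 P \frac{1}{2 P} = 1$)
$v = 616$ ($v = 88 \cdot 7 = 616$)
$f = 4896433$ ($f = \frac{4896433}{1} = 4896433 \cdot 1 = 4896433$)
$\sqrt{Z{\left(v \right)} + f} = \sqrt{\left(-409 - 616\right) + 4896433} = \sqrt{-1025 + 4896433} = \sqrt{4895408} = 4 \sqrt{305963}$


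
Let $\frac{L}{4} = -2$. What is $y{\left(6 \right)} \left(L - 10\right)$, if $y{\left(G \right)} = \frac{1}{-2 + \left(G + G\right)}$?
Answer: $- \frac{9}{5} \approx -1.8$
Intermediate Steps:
$y{\left(G \right)} = \frac{1}{-2 + 2 G}$
$L = -8$ ($L = 4 \left(-2\right) = -8$)
$y{\left(6 \right)} \left(L - 10\right) = \frac{1}{2 \left(-1 + 6\right)} \left(-8 - 10\right) = \frac{1}{2 \cdot 5} \left(-18\right) = \frac{1}{2} \cdot \frac{1}{5} \left(-18\right) = \frac{1}{10} \left(-18\right) = - \frac{9}{5}$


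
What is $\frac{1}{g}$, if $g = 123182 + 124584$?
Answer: $\frac{1}{247766} \approx 4.0361 \cdot 10^{-6}$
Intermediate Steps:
$g = 247766$
$\frac{1}{g} = \frac{1}{247766}$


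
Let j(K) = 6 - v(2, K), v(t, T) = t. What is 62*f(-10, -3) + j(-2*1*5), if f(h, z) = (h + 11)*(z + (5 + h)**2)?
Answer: 1368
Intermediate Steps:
f(h, z) = (11 + h)*(z + (5 + h)**2)
j(K) = 4 (j(K) = 6 - 1*2 = 6 - 2 = 4)
62*f(-10, -3) + j(-2*1*5) = 62*(11*(-3) + 11*(5 - 10)**2 - 10*(-3) - 10*(5 - 10)**2) + 4 = 62*(-33 + 11*(-5)**2 + 30 - 10*(-5)**2) + 4 = 62*(-33 + 11*25 + 30 - 10*25) + 4 = 62*(-33 + 275 + 30 - 250) + 4 = 62*22 + 4 = 1364 + 4 = 1368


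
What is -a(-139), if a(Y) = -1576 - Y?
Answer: 1437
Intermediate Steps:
-a(-139) = -(-1576 - 1*(-139)) = -(-1576 + 139) = -1*(-1437) = 1437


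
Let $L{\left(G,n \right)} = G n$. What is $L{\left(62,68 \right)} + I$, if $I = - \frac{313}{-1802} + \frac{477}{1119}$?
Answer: $\frac{2834170803}{672146} \approx 4216.6$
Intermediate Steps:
$I = \frac{403267}{672146}$ ($I = \left(-313\right) \left(- \frac{1}{1802}\right) + 477 \cdot \frac{1}{1119} = \frac{313}{1802} + \frac{159}{373} = \frac{403267}{672146} \approx 0.59997$)
$L{\left(62,68 \right)} + I = 62 \cdot 68 + \frac{403267}{672146} = 4216 + \frac{403267}{672146} = \frac{2834170803}{672146}$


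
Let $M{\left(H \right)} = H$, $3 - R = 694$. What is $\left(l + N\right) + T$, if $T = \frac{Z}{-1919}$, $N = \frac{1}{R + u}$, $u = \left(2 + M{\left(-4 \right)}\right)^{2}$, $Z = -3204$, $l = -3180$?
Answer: $- \frac{4190163311}{1318353} \approx -3178.3$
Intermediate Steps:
$R = -691$ ($R = 3 - 694 = -691$)
$u = 4$ ($u = \left(2 - 4\right)^{2} = \left(-2\right)^{2} = 4$)
$N = - \frac{1}{687}$ ($N = \frac{1}{-691 + 4} = \frac{1}{-687} = - \frac{1}{687} \approx -0.0014556$)
$T = \frac{3204}{1919}$ ($T = - \frac{3204}{-1919} = \left(-3204\right) \left(- \frac{1}{1919}\right) = \frac{3204}{1919} \approx 1.6696$)
$\left(l + N\right) + T = \left(-3180 - \frac{1}{687}\right) + \frac{3204}{1919} = - \frac{2184661}{687} + \frac{3204}{1919} = - \frac{4190163311}{1318353}$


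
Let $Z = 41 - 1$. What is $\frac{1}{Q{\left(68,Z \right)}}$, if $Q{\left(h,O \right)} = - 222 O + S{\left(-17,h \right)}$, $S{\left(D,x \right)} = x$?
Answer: $- \frac{1}{8812} \approx -0.00011348$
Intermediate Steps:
$Z = 40$
$Q{\left(h,O \right)} = h - 222 O$ ($Q{\left(h,O \right)} = - 222 O + h = h - 222 O$)
$\frac{1}{Q{\left(68,Z \right)}} = \frac{1}{68 - 8880} = \frac{1}{-8812} = - \frac{1}{8812}$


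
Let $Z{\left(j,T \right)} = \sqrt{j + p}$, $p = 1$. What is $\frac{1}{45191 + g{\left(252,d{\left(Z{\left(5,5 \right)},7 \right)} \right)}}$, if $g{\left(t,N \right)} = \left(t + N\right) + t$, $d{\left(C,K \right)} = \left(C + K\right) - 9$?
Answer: $\frac{15231}{695950081} - \frac{\sqrt{6}}{2087850243} \approx 2.1884 \cdot 10^{-5}$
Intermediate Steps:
$Z{\left(j,T \right)} = \sqrt{1 + j}$ ($Z{\left(j,T \right)} = \sqrt{j + 1} = \sqrt{1 + j}$)
$d{\left(C,K \right)} = -9 + C + K$
$g{\left(t,N \right)} = N + 2 t$ ($g{\left(t,N \right)} = \left(N + t\right) + t = N + 2 t$)
$\frac{1}{45191 + g{\left(252,d{\left(Z{\left(5,5 \right)},7 \right)} \right)}} = \frac{1}{45191 + \left(\left(-9 + \sqrt{1 + 5} + 7\right) + 2 \cdot 252\right)} = \frac{1}{45191 + \left(\left(-9 + \sqrt{6} + 7\right) + 504\right)} = \frac{1}{45191 + \left(\left(-2 + \sqrt{6}\right) + 504\right)} = \frac{1}{45191 + \left(502 + \sqrt{6}\right)} = \frac{1}{45693 + \sqrt{6}}$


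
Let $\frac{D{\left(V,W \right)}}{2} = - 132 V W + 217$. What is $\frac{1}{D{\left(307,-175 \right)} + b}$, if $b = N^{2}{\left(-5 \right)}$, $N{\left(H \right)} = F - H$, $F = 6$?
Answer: $\frac{1}{14183955} \approx 7.0502 \cdot 10^{-8}$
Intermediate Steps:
$D{\left(V,W \right)} = 434 - 264 V W$ ($D{\left(V,W \right)} = 2 \left(- 132 V W + 217\right) = 2 \left(217 - 132 V W\right) = 434 - 264 V W$)
$N{\left(H \right)} = 6 - H$
$b = 121$ ($b = \left(6 - -5\right)^{2} = \left(6 + 5\right)^{2} = 11^{2} = 121$)
$\frac{1}{D{\left(307,-175 \right)} + b} = \frac{1}{\left(434 - 81048 \left(-175\right)\right) + 121} = \frac{1}{\left(434 + 14183400\right) + 121} = \frac{1}{14183834 + 121} = \frac{1}{14183955}$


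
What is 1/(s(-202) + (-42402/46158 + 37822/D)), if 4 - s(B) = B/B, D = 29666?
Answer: 16301467/54712617 ≈ 0.29795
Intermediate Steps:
s(B) = 3 (s(B) = 4 - B/B = 4 - 1*1 = 4 - 1 = 3)
1/(s(-202) + (-42402/46158 + 37822/D)) = 1/(3 + (-42402/46158 + 37822/29666)) = 1/(3 + (-42402*1/46158 + 37822*(1/29666))) = 1/(3 + (-7067/7693 + 18911/14833)) = 1/(3 + 5808216/16301467) = 1/(54712617/16301467) = 16301467/54712617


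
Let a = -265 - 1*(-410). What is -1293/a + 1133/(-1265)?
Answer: -32726/3335 ≈ -9.8129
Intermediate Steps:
a = 145 (a = -265 + 410 = 145)
-1293/a + 1133/(-1265) = -1293/145 + 1133/(-1265) = -1293*1/145 + 1133*(-1/1265) = -1293/145 - 103/115 = -32726/3335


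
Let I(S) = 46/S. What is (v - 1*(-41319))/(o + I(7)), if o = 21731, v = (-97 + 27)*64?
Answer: 23443/13833 ≈ 1.6947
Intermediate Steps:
v = -4480 (v = -70*64 = -4480)
(v - 1*(-41319))/(o + I(7)) = (-4480 - 1*(-41319))/(21731 + 46/7) = (-4480 + 41319)/(21731 + 46*(⅐)) = 36839/(21731 + 46/7) = 36839/(152163/7) = 36839*(7/152163) = 23443/13833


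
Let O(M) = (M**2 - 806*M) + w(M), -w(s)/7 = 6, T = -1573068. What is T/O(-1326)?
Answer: -262178/471165 ≈ -0.55645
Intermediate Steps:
w(s) = -42 (w(s) = -7*6 = -42)
O(M) = -42 + M**2 - 806*M (O(M) = (M**2 - 806*M) - 42 = -42 + M**2 - 806*M)
T/O(-1326) = -1573068/(-42 + (-1326)**2 - 806*(-1326)) = -1573068/(-42 + 1758276 + 1068756) = -1573068/2826990 = -1573068*1/2826990 = -262178/471165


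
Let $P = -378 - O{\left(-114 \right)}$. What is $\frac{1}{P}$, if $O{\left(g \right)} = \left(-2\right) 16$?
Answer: $- \frac{1}{346} \approx -0.0028902$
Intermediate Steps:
$O{\left(g \right)} = -32$
$P = -346$ ($P = -378 - -32 = -378 + 32 = -346$)
$\frac{1}{P} = \frac{1}{-346} = - \frac{1}{346}$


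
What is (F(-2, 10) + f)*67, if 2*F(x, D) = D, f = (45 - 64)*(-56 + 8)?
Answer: 61439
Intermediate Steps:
f = 912 (f = -19*(-48) = 912)
F(x, D) = D/2
(F(-2, 10) + f)*67 = ((½)*10 + 912)*67 = (5 + 912)*67 = 917*67 = 61439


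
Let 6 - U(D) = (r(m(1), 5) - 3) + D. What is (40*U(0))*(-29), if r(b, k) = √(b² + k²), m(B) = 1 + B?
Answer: -10440 + 1160*√29 ≈ -4193.2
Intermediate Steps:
U(D) = 9 - D - √29 (U(D) = 6 - ((√((1 + 1)² + 5²) - 3) + D) = 6 - ((√(2² + 25) - 3) + D) = 6 - ((√(4 + 25) - 3) + D) = 6 - ((√29 - 3) + D) = 6 - ((-3 + √29) + D) = 6 - (-3 + D + √29) = 6 + (3 - D - √29) = 9 - D - √29)
(40*U(0))*(-29) = (40*(9 - 1*0 - √29))*(-29) = (40*(9 + 0 - √29))*(-29) = (40*(9 - √29))*(-29) = (360 - 40*√29)*(-29) = -10440 + 1160*√29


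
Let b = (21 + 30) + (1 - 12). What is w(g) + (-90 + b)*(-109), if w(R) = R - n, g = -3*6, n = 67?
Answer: 5365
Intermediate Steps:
g = -18
w(R) = -67 + R (w(R) = R - 1*67 = R - 67 = -67 + R)
b = 40 (b = 51 - 11 = 40)
w(g) + (-90 + b)*(-109) = (-67 - 18) + (-90 + 40)*(-109) = -85 - 50*(-109) = -85 + 5450 = 5365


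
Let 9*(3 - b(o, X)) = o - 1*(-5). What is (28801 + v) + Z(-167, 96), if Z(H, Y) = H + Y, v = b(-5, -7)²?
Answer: 28739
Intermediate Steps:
b(o, X) = 22/9 - o/9 (b(o, X) = 3 - (o - 1*(-5))/9 = 3 - (o + 5)/9 = 3 - (5 + o)/9 = 3 + (-5/9 - o/9) = 22/9 - o/9)
v = 9 (v = (22/9 - ⅑*(-5))² = (22/9 + 5/9)² = 3² = 9)
(28801 + v) + Z(-167, 96) = (28801 + 9) + (-167 + 96) = 28810 - 71 = 28739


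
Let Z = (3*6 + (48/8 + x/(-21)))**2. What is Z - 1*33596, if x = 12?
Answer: -1619308/49 ≈ -33047.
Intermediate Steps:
Z = 26896/49 (Z = (3*6 + (48/8 + 12/(-21)))**2 = (18 + (48*(1/8) + 12*(-1/21)))**2 = (18 + (6 - 4/7))**2 = (18 + 38/7)**2 = (164/7)**2 = 26896/49 ≈ 548.90)
Z - 1*33596 = 26896/49 - 1*33596 = 26896/49 - 33596 = -1619308/49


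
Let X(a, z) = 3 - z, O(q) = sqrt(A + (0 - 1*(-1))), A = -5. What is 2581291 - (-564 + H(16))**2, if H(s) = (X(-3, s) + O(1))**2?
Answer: 2424794 - 41496*I ≈ 2.4248e+6 - 41496.0*I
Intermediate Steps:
O(q) = 2*I (O(q) = sqrt(-5 + (0 - 1*(-1))) = sqrt(-5 + (0 + 1)) = sqrt(-5 + 1) = sqrt(-4) = 2*I)
H(s) = (3 - s + 2*I)**2 (H(s) = ((3 - s) + 2*I)**2 = (3 - s + 2*I)**2)
2581291 - (-564 + H(16))**2 = 2581291 - (-564 + (3 - 1*16 + 2*I)**2)**2 = 2581291 - (-564 + (3 - 16 + 2*I)**2)**2 = 2581291 - (-564 + (-13 + 2*I)**2)**2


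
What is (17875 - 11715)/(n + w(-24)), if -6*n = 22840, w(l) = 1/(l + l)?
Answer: -1280/791 ≈ -1.6182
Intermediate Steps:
w(l) = 1/(2*l)
n = -11420/3 (n = -1/6*22840 = -11420/3 ≈ -3806.7)
(17875 - 11715)/(n + w(-24)) = (17875 - 11715)/(-11420/3 + (1/2)/(-24)) = 6160/(-11420/3 + (1/2)*(-1/24)) = 6160/(-11420/3 - 1/48) = 6160/(-60907/16) = 6160*(-16/60907) = -1280/791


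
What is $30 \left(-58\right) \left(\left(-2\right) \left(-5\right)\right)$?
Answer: $-17400$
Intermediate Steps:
$30 \left(-58\right) \left(\left(-2\right) \left(-5\right)\right) = \left(-1740\right) 10 = -17400$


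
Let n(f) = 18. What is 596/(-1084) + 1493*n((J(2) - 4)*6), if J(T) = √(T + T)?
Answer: 7282705/271 ≈ 26873.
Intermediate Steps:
J(T) = √2*√T (J(T) = √(2*T) = √2*√T)
596/(-1084) + 1493*n((J(2) - 4)*6) = 596/(-1084) + 1493*18 = 596*(-1/1084) + 26874 = -149/271 + 26874 = 7282705/271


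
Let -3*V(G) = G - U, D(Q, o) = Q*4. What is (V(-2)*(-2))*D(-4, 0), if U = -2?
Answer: 0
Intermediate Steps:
D(Q, o) = 4*Q
V(G) = -2/3 - G/3 (V(G) = -(G - 1*(-2))/3 = -(G + 2)/3 = -(2 + G)/3 = -2/3 - G/3)
(V(-2)*(-2))*D(-4, 0) = ((-2/3 - 1/3*(-2))*(-2))*(4*(-4)) = ((-2/3 + 2/3)*(-2))*(-16) = (0*(-2))*(-16) = 0*(-16) = 0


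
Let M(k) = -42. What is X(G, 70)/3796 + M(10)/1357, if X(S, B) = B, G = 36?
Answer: -32221/2575586 ≈ -0.012510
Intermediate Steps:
X(G, 70)/3796 + M(10)/1357 = 70/3796 - 42/1357 = 70*(1/3796) - 42*1/1357 = 35/1898 - 42/1357 = -32221/2575586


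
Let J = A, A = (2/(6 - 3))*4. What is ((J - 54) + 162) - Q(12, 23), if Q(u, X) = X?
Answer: 263/3 ≈ 87.667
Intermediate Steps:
A = 8/3 (A = (2/3)*4 = ((⅓)*2)*4 = (⅔)*4 = 8/3 ≈ 2.6667)
J = 8/3 ≈ 2.6667
((J - 54) + 162) - Q(12, 23) = ((8/3 - 54) + 162) - 1*23 = (-154/3 + 162) - 23 = 332/3 - 23 = 263/3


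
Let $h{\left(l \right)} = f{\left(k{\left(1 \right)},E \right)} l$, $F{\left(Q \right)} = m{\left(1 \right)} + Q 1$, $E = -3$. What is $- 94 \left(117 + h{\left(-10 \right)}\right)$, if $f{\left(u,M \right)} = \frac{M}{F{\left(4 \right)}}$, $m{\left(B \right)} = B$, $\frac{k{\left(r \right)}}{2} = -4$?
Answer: $-11562$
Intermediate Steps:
$k{\left(r \right)} = -8$ ($k{\left(r \right)} = 2 \left(-4\right) = -8$)
$F{\left(Q \right)} = 1 + Q$ ($F{\left(Q \right)} = 1 + Q 1 = 1 + Q$)
$f{\left(u,M \right)} = \frac{M}{5}$ ($f{\left(u,M \right)} = \frac{M}{1 + 4} = \frac{M}{5}$)
$h{\left(l \right)} = - \frac{3 l}{5}$ ($h{\left(l \right)} = \frac{1}{5} \left(-3\right) l = - \frac{3 l}{5}$)
$- 94 \left(117 + h{\left(-10 \right)}\right) = - 94 \left(117 - -6\right) = - 94 \left(117 + 6\right) = \left(-94\right) 123 = -11562$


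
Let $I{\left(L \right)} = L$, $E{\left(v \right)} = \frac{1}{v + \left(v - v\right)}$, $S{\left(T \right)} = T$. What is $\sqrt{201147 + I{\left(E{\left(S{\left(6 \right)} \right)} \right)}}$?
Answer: $\frac{\sqrt{7241298}}{6} \approx 448.49$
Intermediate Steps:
$E{\left(v \right)} = \frac{1}{v}$ ($E{\left(v \right)} = \frac{1}{v + 0} = \frac{1}{v}$)
$\sqrt{201147 + I{\left(E{\left(S{\left(6 \right)} \right)} \right)}} = \sqrt{201147 + \frac{1}{6}} = \sqrt{\frac{1206883}{6}} = \frac{\sqrt{7241298}}{6}$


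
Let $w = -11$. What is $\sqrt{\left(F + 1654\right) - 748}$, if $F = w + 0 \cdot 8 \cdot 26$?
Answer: $\sqrt{895} \approx 29.917$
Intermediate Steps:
$F = -11$ ($F = -11 + 0 \cdot 8 \cdot 26 = -11 + 0 \cdot 26 = -11 + 0 = -11$)
$\sqrt{\left(F + 1654\right) - 748} = \sqrt{\left(-11 + 1654\right) - 748} = \sqrt{1643 - 748} = \sqrt{895}$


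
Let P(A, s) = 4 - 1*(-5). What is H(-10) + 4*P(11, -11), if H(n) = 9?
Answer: 45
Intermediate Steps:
P(A, s) = 9 (P(A, s) = 4 + 5 = 9)
H(-10) + 4*P(11, -11) = 9 + 4*9 = 9 + 36 = 45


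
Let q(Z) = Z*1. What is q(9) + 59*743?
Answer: 43846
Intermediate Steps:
q(Z) = Z
q(9) + 59*743 = 9 + 59*743 = 9 + 43837 = 43846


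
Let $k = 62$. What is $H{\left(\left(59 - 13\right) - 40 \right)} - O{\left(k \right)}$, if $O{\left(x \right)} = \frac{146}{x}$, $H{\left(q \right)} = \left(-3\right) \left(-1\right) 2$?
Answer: $\frac{113}{31} \approx 3.6452$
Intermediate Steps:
$H{\left(q \right)} = 6$ ($H{\left(q \right)} = 3 \cdot 2 = 6$)
$H{\left(\left(59 - 13\right) - 40 \right)} - O{\left(k \right)} = 6 - \frac{146}{62} = 6 - 146 \cdot \frac{1}{62} = 6 - \frac{73}{31} = \frac{113}{31}$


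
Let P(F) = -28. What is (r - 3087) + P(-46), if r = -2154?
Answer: -5269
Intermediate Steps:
(r - 3087) + P(-46) = (-2154 - 3087) - 28 = -5241 - 28 = -5269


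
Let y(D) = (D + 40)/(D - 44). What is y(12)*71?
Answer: -923/8 ≈ -115.38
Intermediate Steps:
y(D) = (40 + D)/(-44 + D)
y(12)*71 = ((40 + 12)/(-44 + 12))*71 = (52/(-32))*71 = -1/32*52*71 = -13/8*71 = -923/8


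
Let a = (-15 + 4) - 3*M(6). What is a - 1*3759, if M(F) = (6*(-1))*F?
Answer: -3662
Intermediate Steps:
M(F) = -6*F
a = 97 (a = (-15 + 4) - (-18)*6 = -11 - 3*(-36) = -11 + 108 = 97)
a - 1*3759 = 97 - 1*3759 = 97 - 3759 = -3662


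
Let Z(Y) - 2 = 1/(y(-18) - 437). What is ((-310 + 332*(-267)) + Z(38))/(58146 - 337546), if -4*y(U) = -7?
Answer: 3519669/11055350 ≈ 0.31837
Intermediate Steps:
y(U) = 7/4 (y(U) = -1/4*(-7) = 7/4)
Z(Y) = 3478/1741 (Z(Y) = 2 + 1/(7/4 - 437) = 2 + 1/(-1741/4) = 2 - 4/1741 = 3478/1741)
((-310 + 332*(-267)) + Z(38))/(58146 - 337546) = ((-310 + 332*(-267)) + 3478/1741)/(58146 - 337546) = ((-310 - 88644) + 3478/1741)/(-279400) = (-88954 + 3478/1741)*(-1/279400) = -154865436/1741*(-1/279400) = 3519669/11055350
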